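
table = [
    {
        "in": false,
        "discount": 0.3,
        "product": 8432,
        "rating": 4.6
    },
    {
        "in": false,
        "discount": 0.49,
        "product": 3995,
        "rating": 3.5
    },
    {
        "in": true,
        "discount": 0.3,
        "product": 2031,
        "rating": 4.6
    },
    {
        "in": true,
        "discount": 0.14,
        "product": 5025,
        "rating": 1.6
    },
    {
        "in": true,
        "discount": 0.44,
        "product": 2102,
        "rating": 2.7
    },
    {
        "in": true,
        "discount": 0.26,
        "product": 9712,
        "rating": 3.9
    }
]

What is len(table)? 6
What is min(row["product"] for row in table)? 2031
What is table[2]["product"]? 2031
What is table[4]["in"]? True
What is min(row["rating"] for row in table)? 1.6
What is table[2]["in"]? True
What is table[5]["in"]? True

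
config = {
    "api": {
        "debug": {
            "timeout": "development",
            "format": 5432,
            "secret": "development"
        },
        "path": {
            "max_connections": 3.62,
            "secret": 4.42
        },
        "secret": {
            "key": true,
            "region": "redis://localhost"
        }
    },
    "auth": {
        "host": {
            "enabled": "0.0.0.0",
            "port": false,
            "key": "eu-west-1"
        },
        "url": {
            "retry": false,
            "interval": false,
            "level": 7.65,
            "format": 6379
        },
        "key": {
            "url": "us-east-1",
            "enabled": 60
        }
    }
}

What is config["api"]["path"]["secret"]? 4.42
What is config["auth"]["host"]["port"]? False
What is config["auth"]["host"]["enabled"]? "0.0.0.0"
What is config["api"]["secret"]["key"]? True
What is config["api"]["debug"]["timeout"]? "development"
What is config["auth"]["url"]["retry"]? False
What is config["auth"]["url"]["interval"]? False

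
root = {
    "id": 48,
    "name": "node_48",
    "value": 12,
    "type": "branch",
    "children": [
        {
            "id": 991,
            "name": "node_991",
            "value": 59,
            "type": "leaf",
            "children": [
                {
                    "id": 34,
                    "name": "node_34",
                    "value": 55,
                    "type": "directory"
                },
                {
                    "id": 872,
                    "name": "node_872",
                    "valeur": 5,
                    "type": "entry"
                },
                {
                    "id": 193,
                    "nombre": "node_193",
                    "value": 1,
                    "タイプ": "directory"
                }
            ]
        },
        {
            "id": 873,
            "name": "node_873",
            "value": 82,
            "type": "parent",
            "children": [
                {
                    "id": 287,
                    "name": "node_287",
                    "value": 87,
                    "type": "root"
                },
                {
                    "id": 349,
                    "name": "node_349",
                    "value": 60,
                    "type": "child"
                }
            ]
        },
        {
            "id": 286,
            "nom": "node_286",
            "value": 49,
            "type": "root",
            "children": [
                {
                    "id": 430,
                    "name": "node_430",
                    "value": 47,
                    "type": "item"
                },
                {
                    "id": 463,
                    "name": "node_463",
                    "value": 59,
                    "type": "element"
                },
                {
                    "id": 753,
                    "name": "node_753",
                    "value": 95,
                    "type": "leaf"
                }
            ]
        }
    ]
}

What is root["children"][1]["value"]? 82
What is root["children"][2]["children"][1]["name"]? "node_463"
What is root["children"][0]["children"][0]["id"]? 34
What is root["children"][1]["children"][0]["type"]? "root"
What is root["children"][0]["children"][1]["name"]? "node_872"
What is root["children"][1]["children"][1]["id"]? 349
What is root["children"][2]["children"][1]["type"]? "element"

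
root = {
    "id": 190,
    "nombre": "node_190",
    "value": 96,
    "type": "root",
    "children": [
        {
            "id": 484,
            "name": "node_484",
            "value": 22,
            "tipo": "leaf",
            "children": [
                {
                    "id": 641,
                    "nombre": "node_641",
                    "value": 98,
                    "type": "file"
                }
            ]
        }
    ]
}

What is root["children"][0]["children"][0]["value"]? 98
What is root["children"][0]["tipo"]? "leaf"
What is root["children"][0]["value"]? 22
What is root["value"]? 96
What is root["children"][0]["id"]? 484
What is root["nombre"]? "node_190"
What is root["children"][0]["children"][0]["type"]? "file"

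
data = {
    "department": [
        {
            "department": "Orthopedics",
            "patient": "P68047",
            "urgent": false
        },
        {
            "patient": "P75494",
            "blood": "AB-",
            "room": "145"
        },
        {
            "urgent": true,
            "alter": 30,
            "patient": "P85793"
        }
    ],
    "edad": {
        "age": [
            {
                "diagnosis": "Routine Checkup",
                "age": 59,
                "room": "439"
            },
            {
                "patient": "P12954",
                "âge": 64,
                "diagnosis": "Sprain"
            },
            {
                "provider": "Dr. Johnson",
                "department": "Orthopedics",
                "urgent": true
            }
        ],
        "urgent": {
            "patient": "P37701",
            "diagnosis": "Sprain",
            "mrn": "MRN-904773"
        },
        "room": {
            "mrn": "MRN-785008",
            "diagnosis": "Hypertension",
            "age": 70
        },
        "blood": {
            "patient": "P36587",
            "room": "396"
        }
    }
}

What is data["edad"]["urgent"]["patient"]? "P37701"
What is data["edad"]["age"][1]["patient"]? "P12954"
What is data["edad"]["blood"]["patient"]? "P36587"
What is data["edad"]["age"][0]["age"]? 59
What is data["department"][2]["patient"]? "P85793"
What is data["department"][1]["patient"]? "P75494"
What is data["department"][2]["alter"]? 30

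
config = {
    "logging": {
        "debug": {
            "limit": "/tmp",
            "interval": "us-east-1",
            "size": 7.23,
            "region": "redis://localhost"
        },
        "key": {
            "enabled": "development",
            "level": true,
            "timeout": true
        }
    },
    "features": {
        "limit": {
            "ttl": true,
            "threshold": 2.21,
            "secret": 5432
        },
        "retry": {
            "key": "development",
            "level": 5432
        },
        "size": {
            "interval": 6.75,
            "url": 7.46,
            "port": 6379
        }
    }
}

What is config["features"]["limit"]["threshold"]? 2.21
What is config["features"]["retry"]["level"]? 5432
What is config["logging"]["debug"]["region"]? "redis://localhost"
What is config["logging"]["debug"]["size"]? 7.23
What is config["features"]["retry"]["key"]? "development"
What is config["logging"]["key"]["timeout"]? True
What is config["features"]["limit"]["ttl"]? True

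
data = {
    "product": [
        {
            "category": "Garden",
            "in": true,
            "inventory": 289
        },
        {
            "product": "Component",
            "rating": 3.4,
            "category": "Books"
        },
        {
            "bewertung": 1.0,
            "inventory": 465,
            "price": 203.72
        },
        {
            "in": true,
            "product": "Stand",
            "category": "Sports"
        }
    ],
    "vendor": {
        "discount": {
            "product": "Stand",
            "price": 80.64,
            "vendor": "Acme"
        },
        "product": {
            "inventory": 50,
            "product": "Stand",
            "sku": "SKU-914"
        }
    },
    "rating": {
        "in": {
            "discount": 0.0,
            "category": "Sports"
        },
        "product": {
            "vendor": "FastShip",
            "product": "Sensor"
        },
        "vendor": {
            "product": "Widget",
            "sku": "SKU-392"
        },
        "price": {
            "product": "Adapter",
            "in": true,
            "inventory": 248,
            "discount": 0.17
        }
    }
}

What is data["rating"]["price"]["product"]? "Adapter"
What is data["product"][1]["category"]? "Books"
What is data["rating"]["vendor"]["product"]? "Widget"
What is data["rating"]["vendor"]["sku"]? "SKU-392"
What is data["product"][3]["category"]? "Sports"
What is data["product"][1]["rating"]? 3.4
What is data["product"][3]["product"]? "Stand"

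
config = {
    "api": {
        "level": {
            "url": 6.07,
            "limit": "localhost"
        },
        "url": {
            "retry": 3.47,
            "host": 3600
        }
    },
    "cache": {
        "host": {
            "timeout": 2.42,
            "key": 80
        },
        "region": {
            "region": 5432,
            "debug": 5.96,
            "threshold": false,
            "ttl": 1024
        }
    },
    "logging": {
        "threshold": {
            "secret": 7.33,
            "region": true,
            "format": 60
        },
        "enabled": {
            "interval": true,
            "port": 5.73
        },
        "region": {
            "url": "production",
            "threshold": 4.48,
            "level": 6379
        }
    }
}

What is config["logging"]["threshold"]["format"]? 60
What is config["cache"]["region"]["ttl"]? 1024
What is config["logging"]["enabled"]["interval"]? True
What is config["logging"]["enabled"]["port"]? 5.73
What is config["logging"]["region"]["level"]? 6379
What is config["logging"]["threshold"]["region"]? True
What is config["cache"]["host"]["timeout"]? 2.42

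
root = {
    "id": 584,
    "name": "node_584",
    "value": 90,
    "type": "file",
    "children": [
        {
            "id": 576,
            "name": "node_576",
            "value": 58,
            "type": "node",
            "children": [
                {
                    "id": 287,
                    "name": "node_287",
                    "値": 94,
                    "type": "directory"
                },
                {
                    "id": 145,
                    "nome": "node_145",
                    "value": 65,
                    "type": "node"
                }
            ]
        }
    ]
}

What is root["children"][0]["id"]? 576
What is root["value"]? 90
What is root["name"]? "node_584"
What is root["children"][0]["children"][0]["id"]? 287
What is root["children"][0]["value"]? 58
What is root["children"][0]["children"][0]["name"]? "node_287"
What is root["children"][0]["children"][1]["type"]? "node"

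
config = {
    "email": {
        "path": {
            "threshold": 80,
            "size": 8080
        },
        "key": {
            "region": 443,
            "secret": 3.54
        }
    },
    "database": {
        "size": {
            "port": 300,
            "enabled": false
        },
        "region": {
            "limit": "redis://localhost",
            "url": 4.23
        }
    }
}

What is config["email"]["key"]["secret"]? 3.54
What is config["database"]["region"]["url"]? 4.23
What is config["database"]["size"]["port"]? 300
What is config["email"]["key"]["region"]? 443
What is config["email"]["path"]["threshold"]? 80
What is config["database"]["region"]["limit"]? "redis://localhost"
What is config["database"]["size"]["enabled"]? False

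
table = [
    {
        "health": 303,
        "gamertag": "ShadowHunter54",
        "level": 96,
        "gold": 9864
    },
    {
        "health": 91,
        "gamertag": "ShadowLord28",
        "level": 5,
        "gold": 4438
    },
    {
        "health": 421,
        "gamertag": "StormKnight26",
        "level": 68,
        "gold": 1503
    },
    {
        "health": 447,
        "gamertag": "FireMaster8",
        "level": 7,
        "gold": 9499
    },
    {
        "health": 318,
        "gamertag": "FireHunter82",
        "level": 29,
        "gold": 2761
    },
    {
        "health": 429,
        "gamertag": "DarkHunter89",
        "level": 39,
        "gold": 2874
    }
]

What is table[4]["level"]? 29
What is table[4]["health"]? 318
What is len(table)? 6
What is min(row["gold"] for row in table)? 1503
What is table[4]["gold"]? 2761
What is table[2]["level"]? 68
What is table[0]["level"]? 96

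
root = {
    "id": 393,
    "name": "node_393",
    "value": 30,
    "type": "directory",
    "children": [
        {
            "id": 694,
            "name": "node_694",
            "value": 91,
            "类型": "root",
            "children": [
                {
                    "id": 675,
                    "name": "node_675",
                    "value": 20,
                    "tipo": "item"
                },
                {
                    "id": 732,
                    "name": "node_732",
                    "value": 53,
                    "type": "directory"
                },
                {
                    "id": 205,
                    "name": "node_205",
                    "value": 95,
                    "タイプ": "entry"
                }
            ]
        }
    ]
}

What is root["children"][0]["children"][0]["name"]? "node_675"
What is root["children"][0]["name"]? "node_694"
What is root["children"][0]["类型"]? "root"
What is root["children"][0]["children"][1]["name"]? "node_732"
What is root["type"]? "directory"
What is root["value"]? 30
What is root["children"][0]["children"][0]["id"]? 675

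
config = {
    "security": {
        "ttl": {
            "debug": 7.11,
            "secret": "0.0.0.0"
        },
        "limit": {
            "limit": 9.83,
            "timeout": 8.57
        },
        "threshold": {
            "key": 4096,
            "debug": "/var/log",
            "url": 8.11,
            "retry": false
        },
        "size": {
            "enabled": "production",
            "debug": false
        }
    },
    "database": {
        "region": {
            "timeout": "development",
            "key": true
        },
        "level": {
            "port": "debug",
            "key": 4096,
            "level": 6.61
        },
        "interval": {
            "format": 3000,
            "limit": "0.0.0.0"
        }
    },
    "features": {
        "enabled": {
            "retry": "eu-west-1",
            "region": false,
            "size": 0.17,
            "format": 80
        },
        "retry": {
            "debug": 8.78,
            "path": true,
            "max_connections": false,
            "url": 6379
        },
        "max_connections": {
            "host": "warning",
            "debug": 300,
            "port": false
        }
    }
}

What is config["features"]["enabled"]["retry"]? "eu-west-1"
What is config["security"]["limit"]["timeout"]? 8.57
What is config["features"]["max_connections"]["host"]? "warning"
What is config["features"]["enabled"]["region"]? False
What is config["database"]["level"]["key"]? 4096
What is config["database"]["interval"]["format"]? 3000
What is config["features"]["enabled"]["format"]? 80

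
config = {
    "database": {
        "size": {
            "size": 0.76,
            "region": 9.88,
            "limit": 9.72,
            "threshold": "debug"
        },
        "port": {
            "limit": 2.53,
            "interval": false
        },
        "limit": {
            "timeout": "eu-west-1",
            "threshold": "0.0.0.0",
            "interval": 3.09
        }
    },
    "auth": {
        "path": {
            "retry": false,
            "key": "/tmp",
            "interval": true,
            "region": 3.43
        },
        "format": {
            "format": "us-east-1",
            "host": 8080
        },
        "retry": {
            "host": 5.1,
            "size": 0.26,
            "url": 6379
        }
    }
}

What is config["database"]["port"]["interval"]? False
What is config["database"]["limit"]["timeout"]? "eu-west-1"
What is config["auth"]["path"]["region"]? 3.43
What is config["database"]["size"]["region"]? 9.88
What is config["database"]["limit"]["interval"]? 3.09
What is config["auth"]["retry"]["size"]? 0.26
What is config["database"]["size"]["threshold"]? "debug"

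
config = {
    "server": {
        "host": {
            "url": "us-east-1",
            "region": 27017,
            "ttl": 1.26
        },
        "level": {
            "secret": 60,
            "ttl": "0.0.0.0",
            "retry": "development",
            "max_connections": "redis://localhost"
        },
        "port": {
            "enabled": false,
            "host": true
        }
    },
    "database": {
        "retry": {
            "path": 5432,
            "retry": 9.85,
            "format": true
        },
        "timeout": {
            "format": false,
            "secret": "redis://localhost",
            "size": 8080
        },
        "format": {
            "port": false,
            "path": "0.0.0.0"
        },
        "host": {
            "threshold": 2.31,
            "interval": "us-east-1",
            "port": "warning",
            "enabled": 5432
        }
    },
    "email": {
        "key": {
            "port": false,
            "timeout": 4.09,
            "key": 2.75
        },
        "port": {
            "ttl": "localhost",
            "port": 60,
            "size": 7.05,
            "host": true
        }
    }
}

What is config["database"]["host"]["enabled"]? 5432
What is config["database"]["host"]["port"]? "warning"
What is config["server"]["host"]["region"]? 27017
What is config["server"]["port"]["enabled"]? False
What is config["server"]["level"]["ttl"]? "0.0.0.0"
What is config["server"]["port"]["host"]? True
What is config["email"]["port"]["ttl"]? "localhost"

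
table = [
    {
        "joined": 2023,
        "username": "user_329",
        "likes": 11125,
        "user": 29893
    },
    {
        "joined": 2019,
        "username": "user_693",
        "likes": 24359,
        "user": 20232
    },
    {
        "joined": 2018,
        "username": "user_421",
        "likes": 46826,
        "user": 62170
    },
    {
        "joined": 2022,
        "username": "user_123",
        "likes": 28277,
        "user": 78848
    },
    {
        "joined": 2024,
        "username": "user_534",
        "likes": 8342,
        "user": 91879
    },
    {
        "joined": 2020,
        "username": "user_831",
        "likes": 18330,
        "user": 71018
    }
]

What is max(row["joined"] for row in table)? 2024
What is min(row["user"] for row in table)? 20232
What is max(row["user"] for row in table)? 91879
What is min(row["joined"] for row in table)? 2018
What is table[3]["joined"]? 2022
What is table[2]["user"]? 62170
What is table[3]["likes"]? 28277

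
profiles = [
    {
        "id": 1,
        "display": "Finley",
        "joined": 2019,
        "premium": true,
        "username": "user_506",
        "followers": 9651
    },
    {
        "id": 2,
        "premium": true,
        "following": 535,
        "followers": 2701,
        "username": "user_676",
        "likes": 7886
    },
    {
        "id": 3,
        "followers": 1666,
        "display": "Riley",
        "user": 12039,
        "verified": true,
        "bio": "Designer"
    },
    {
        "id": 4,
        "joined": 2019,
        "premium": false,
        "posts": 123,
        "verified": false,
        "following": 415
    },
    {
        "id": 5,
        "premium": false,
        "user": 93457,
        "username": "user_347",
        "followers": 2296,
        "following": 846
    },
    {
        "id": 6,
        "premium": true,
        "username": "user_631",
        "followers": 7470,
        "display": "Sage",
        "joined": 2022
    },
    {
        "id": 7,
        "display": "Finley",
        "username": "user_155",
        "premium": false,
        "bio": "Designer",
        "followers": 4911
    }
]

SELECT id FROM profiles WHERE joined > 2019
[6]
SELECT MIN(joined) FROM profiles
2019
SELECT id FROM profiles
[1, 2, 3, 4, 5, 6, 7]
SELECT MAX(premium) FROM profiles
True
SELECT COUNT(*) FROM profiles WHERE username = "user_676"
1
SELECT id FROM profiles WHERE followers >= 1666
[1, 2, 3, 5, 6, 7]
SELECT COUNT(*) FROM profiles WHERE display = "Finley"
2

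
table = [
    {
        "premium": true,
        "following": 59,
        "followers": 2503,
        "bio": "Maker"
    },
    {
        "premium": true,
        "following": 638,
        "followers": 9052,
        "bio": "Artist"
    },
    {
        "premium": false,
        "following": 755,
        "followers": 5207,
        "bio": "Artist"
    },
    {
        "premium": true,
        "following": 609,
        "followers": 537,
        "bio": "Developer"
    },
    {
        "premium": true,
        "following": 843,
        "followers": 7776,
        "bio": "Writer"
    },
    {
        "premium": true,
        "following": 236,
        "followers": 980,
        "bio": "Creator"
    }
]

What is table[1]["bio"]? "Artist"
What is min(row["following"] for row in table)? 59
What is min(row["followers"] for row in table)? 537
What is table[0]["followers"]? 2503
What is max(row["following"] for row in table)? 843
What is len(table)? 6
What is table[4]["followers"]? 7776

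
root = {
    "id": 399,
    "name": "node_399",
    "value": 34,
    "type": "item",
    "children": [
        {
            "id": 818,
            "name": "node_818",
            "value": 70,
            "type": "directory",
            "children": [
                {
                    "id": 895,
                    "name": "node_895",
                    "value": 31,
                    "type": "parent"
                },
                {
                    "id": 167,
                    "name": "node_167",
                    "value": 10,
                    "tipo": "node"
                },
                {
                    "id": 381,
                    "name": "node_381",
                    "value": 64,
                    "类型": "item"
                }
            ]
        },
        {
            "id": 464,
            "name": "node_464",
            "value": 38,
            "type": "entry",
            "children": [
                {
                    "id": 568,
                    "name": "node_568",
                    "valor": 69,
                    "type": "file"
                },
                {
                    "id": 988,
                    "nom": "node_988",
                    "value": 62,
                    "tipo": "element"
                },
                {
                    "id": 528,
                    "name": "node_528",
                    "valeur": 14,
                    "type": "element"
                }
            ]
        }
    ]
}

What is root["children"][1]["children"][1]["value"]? 62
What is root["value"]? 34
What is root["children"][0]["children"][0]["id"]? 895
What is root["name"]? "node_399"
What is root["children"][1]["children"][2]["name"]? "node_528"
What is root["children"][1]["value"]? 38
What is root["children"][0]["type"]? "directory"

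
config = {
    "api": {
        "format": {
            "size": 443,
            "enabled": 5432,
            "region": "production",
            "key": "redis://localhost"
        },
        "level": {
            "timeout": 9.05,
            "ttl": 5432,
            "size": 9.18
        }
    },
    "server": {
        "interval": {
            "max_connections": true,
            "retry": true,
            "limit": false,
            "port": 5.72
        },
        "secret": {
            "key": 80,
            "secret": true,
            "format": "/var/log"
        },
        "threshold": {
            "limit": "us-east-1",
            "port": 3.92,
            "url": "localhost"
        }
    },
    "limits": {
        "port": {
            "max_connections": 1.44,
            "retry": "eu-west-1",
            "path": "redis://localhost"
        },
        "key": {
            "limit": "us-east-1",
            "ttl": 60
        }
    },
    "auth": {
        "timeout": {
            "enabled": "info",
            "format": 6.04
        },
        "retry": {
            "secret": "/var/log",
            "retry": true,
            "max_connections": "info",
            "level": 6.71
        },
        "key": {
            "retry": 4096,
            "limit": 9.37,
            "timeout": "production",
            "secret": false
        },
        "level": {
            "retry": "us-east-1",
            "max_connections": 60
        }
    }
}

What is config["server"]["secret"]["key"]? 80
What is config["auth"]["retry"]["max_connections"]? "info"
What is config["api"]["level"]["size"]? 9.18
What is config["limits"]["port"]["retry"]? "eu-west-1"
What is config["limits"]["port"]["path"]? "redis://localhost"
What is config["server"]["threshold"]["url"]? "localhost"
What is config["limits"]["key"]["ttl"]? 60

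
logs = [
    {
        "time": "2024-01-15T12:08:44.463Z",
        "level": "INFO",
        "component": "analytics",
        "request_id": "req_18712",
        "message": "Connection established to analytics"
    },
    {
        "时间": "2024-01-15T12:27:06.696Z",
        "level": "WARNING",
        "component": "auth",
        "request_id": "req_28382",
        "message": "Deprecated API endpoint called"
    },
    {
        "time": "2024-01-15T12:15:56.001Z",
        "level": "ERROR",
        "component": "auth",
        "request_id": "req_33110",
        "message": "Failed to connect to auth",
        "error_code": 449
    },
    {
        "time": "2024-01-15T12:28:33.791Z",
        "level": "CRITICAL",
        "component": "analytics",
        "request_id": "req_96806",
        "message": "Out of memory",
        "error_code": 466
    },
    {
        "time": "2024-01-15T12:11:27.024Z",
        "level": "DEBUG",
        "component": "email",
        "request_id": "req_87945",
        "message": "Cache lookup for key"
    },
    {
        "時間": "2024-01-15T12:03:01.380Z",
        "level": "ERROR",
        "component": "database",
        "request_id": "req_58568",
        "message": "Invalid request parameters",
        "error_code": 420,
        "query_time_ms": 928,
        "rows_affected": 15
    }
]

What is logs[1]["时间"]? "2024-01-15T12:27:06.696Z"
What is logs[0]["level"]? "INFO"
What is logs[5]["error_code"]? 420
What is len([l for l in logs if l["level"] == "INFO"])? 1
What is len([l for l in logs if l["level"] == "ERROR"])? 2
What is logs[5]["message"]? "Invalid request parameters"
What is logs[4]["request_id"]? "req_87945"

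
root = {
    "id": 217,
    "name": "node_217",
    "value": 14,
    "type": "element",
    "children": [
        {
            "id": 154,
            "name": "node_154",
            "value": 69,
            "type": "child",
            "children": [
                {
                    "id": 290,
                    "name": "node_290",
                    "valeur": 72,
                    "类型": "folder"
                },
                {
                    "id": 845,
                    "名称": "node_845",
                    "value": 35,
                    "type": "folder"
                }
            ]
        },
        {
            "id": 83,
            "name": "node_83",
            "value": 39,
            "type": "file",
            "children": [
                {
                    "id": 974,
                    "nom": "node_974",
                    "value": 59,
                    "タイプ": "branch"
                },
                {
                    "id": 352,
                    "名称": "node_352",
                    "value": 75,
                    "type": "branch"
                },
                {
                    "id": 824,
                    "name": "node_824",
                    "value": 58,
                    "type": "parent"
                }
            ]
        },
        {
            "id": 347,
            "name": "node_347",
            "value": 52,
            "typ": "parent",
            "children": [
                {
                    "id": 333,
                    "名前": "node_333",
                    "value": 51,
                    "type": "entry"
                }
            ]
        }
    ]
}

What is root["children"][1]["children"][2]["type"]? "parent"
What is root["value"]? 14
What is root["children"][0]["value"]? 69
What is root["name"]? "node_217"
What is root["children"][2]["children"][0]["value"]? 51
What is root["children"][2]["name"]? "node_347"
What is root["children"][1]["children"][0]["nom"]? "node_974"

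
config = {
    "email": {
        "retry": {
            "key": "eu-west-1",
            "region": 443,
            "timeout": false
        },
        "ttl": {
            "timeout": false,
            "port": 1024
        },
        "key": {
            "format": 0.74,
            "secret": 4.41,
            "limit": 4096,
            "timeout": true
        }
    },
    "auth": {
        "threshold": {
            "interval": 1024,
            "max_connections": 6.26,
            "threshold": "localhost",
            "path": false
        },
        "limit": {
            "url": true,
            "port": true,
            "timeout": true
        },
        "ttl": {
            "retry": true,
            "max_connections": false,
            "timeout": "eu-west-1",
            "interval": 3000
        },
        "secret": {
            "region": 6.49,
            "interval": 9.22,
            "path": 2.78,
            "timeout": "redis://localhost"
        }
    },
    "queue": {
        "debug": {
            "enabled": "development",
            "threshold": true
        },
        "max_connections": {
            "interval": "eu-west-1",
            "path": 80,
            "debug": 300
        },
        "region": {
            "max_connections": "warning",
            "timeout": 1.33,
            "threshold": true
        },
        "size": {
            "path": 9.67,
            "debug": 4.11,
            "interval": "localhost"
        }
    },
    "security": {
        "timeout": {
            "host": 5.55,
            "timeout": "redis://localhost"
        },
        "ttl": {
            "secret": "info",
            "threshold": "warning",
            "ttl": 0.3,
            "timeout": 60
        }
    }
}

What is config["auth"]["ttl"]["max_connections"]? False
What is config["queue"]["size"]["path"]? 9.67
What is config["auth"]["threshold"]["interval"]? 1024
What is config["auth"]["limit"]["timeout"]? True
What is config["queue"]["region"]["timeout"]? 1.33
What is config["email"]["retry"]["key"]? "eu-west-1"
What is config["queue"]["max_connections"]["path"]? 80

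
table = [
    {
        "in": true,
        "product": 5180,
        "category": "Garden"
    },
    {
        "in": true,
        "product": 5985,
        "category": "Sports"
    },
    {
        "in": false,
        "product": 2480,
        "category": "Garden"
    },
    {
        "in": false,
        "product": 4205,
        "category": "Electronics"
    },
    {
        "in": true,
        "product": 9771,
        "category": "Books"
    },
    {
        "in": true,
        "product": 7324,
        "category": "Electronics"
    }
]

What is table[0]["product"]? 5180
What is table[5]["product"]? 7324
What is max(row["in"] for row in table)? True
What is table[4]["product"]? 9771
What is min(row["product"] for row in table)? 2480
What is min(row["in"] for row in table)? False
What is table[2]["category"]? "Garden"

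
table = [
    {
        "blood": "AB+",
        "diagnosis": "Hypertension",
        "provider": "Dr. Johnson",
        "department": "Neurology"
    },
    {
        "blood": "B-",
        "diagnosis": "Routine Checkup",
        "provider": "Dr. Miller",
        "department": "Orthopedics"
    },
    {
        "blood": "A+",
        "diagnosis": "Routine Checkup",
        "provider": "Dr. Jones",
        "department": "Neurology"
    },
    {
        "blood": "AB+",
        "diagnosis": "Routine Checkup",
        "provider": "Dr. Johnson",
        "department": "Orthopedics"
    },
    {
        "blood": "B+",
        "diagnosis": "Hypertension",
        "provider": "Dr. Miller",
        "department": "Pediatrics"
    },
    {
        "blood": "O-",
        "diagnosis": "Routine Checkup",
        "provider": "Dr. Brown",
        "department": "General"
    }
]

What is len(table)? 6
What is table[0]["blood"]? "AB+"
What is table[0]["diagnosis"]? "Hypertension"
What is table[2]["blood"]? "A+"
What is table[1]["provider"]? "Dr. Miller"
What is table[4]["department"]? "Pediatrics"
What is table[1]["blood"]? "B-"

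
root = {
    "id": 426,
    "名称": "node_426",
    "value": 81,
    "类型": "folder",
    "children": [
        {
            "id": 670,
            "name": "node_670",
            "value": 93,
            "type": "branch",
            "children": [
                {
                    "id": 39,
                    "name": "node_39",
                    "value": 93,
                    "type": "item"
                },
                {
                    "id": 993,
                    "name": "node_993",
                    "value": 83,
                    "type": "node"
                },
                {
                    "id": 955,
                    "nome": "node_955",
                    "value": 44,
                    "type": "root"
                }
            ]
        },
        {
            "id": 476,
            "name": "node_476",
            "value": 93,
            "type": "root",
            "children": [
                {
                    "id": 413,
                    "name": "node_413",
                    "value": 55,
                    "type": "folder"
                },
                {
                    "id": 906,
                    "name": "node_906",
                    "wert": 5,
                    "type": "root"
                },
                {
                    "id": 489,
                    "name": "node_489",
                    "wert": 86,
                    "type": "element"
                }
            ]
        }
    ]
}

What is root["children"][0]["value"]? 93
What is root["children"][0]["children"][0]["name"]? "node_39"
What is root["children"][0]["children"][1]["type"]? "node"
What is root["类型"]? "folder"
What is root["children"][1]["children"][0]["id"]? 413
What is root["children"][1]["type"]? "root"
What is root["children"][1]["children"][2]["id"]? 489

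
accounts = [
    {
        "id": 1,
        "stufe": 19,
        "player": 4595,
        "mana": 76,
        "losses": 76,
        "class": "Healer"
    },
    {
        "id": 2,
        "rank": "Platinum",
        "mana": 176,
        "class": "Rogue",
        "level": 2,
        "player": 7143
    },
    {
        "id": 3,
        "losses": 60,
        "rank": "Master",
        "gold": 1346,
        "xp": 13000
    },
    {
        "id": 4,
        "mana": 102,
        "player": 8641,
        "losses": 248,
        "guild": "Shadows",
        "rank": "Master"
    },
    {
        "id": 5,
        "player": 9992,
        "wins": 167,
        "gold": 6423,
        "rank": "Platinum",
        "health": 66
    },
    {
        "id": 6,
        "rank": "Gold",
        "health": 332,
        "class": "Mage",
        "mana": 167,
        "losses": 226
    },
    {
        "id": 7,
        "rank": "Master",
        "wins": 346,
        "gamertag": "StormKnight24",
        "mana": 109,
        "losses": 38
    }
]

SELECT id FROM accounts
[1, 2, 3, 4, 5, 6, 7]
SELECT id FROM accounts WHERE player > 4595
[2, 4, 5]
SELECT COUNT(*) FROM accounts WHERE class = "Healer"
1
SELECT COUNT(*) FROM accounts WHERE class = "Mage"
1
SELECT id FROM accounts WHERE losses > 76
[4, 6]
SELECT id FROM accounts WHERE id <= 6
[1, 2, 3, 4, 5, 6]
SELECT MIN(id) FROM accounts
1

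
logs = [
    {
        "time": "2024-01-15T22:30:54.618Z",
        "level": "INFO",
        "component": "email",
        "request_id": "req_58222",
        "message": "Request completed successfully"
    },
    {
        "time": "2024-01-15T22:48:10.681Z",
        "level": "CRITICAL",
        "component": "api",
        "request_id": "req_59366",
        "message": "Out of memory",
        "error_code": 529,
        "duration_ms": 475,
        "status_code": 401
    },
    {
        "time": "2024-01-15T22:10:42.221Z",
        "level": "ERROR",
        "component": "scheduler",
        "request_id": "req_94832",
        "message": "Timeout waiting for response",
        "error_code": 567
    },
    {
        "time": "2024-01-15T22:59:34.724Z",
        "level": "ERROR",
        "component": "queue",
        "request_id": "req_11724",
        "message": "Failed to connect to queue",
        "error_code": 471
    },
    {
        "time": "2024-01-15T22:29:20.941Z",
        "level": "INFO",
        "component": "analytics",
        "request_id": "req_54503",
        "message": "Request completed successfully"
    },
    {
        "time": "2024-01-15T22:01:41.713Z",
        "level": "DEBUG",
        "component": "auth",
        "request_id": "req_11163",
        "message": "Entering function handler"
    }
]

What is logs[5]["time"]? "2024-01-15T22:01:41.713Z"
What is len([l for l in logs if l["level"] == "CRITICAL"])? 1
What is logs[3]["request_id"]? "req_11724"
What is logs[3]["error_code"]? 471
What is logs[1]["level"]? "CRITICAL"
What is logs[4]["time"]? "2024-01-15T22:29:20.941Z"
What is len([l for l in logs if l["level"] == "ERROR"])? 2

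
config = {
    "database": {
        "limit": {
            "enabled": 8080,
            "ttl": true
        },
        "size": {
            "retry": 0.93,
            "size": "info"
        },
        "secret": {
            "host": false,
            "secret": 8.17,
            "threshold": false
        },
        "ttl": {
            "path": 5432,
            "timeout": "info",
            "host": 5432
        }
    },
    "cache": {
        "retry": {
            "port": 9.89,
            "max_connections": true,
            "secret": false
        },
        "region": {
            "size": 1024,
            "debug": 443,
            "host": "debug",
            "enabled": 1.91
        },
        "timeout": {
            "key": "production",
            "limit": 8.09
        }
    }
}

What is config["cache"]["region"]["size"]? 1024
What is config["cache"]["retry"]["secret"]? False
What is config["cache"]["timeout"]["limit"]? 8.09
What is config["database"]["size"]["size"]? "info"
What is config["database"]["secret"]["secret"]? 8.17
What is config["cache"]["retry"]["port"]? 9.89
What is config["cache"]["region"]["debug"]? 443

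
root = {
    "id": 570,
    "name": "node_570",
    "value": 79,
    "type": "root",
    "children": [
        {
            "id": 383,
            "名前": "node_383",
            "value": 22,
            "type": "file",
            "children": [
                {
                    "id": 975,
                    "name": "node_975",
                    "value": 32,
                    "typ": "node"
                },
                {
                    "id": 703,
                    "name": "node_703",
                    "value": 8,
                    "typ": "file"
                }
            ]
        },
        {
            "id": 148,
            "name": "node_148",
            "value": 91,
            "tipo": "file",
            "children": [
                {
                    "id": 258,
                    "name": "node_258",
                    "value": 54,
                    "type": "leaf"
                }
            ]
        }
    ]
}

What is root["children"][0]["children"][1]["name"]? "node_703"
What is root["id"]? 570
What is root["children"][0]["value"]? 22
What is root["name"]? "node_570"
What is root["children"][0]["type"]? "file"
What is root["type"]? "root"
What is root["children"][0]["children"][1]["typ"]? "file"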